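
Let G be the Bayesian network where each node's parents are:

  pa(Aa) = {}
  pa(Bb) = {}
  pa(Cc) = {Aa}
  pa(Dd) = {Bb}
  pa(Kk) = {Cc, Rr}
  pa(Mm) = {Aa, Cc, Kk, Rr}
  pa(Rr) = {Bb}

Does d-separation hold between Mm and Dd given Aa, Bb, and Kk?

There are 4 undirected paths between Mm and Dd; checking each against the conditioning set {Aa, Bb, Kk}:
Path 1: Mm ← Aa → Cc → Kk ← Rr ← Bb → Dd
  Aa is a fork here and Aa is conditioned on, so the path is blocked at Aa.
Path 2: Mm ← Kk ← Rr ← Bb → Dd
  Kk is a chain here and Kk is conditioned on, so the path is blocked at Kk.
Path 3: Mm ← Cc → Kk ← Rr ← Bb → Dd
  Bb is a fork here and Bb is conditioned on, so the path is blocked at Bb.
Path 4: Mm ← Rr ← Bb → Dd
  Bb is a fork here and Bb is conditioned on, so the path is blocked at Bb.
Every path is blocked, so Mm and Dd are d-separated given {Aa, Bb, Kk}.

Yes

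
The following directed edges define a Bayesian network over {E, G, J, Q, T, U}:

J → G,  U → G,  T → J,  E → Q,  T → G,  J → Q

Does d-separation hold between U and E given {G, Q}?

No

There are 2 undirected paths between U and E; checking each against the conditioning set {G, Q}:
Path 1: U → G ← J → Q ← E
  G is a collider and G is conditioned on, which opens it; J is a fork and J is not conditioned on; Q is a collider and Q is conditioned on, which opens it — no node blocks this path, so it is active.
Path 2: U → G ← T → J → Q ← E
  G is a collider and G is conditioned on, which opens it; T is a fork and T is not conditioned on; J is a chain and J is not conditioned on; Q is a collider and Q is conditioned on, which opens it — no node blocks this path, so it is active.
Since the path U → G ← J → Q ← E is active, U and E are not d-separated given {G, Q}.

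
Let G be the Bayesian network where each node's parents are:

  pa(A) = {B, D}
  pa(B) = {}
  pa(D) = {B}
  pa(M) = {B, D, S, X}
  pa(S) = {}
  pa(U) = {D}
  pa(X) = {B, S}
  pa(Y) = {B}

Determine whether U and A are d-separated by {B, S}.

Enumerating the 5 paths from U to A and testing each for blocking by {B, S}:
  1. U ← D → A — D:fork[open] ⇒ active
  2. U ← D ← B → A — D:chain[open]; B:fork[blocks] ⇒ blocked
  3. U ← D → M ← X ← B → A — D:fork[open]; M:collider[blocks]; X:chain[open]; B:fork[blocks] ⇒ blocked
  4. U ← D → M ← S → X ← B → A — D:fork[open]; M:collider[blocks]; S:fork[blocks]; X:collider[blocks]; B:fork[blocks] ⇒ blocked
  5. U ← D → M ← B → A — D:fork[open]; M:collider[blocks]; B:fork[blocks] ⇒ blocked
Because an active path exists, U and A are not d-separated.

No — U and A are not d-separated given {B, S}.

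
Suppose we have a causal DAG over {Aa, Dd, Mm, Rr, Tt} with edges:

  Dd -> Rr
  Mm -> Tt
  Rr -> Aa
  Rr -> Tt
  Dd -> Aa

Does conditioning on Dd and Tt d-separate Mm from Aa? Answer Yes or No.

We examine all 2 paths between Mm and Aa:
Path 1: Mm → Tt ← Rr ← Dd → Aa
  Dd is a fork here and Dd is conditioned on, so the path is blocked at Dd.
Path 2: Mm → Tt ← Rr → Aa
  Tt is a collider and Tt is conditioned on, which opens it; Rr is a fork and Rr is not conditioned on — no node blocks this path, so it is active.
Because an active path exists, Mm and Aa are not d-separated.

No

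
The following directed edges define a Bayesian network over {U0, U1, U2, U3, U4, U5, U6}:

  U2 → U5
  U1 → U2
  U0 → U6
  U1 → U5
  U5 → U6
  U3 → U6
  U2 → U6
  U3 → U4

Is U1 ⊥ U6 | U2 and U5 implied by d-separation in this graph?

We examine all 4 paths between U1 and U6:
Path 1: U1 → U2 → U6
  U2 is a chain here and U2 is conditioned on, so the path is blocked at U2.
Path 2: U1 → U2 → U5 → U6
  U2 is a chain here and U2 is conditioned on, so the path is blocked at U2.
Path 3: U1 → U5 ← U2 → U6
  U2 is a fork here and U2 is conditioned on, so the path is blocked at U2.
Path 4: U1 → U5 → U6
  U5 is a chain here and U5 is conditioned on, so the path is blocked at U5.
Every path is blocked, so U1 and U6 are d-separated given {U2, U5}.

Yes — U1 and U6 are d-separated given {U2, U5}.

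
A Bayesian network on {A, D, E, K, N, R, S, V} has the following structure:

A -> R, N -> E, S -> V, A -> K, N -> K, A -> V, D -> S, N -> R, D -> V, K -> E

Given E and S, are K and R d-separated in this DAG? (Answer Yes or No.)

No — K and R are not d-separated given {E, S}.

We examine all 3 paths between K and R:
Path 1: K ← A → R
  A is a fork and A is not conditioned on — no node blocks this path, so it is active.
Path 2: K ← N → R
  N is a fork and N is not conditioned on — no node blocks this path, so it is active.
Path 3: K → E ← N → R
  E is a collider and E is conditioned on, which opens it; N is a fork and N is not conditioned on — no node blocks this path, so it is active.
Since the path K ← A → R is active, K and R are not d-separated given {E, S}.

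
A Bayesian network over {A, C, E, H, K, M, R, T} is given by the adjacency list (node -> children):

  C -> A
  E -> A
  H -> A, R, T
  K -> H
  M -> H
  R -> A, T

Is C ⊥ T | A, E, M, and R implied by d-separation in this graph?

No

There are 4 undirected paths between C and T; checking each against the conditioning set {A, E, M, R}:
Path 1: C → A ← H → T
  A is a collider and A is conditioned on, which opens it; H is a fork and H is not conditioned on — no node blocks this path, so it is active.
Path 2: C → A ← H → R → T
  R is a chain here and R is conditioned on, so the path is blocked at R.
Path 3: C → A ← R → T
  R is a fork here and R is conditioned on, so the path is blocked at R.
Path 4: C → A ← R ← H → T
  R is a chain here and R is conditioned on, so the path is blocked at R.
Since the path C → A ← H → T is active, C and T are not d-separated given {A, E, M, R}.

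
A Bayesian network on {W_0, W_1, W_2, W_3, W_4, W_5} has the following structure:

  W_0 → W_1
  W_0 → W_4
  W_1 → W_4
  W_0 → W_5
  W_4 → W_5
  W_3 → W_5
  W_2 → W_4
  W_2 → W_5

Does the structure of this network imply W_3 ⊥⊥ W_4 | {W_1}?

Yes — W_3 and W_4 are d-separated given {W_1}.

We examine all 4 paths between W_3 and W_4:
  1. W_3 → W_5 ← W_4 — W_5:collider[blocks] ⇒ blocked
  2. W_3 → W_5 ← W_0 → W_1 → W_4 — W_5:collider[blocks]; W_0:fork[open]; W_1:chain[blocks] ⇒ blocked
  3. W_3 → W_5 ← W_0 → W_4 — W_5:collider[blocks]; W_0:fork[open] ⇒ blocked
  4. W_3 → W_5 ← W_2 → W_4 — W_5:collider[blocks]; W_2:fork[open] ⇒ blocked
Since every path is blocked, d-separation holds.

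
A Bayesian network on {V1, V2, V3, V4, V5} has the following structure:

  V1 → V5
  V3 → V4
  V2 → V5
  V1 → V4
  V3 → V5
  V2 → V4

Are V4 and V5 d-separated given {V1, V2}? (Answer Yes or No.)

There are 3 undirected paths between V4 and V5; checking each against the conditioning set {V1, V2}:
  1. V4 ← V3 → V5 — V3:fork[open] ⇒ active
  2. V4 ← V1 → V5 — V1:fork[blocks] ⇒ blocked
  3. V4 ← V2 → V5 — V2:fork[blocks] ⇒ blocked
At least one path is unblocked, so d-separation fails.

No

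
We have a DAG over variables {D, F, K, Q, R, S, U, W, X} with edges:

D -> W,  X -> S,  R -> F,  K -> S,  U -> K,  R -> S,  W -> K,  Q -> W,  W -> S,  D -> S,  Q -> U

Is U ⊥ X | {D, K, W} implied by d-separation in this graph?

6 paths connect U and X; each must be blocked for d-separation to hold:
Path 1: U ← Q → W ← D → S ← X
  D is a fork here and D is conditioned on, so the path is blocked at D.
Path 2: U ← Q → W → S ← X
  W is a chain here and W is conditioned on, so the path is blocked at W.
Path 3: U ← Q → W → K → S ← X
  W is a chain here and W is conditioned on, so the path is blocked at W.
Path 4: U → K ← W ← D → S ← X
  W is a chain here and W is conditioned on, so the path is blocked at W.
Path 5: U → K ← W → S ← X
  W is a fork here and W is conditioned on, so the path is blocked at W.
Path 6: U → K → S ← X
  K is a chain here and K is conditioned on, so the path is blocked at K.
Since every path is blocked, d-separation holds.

Yes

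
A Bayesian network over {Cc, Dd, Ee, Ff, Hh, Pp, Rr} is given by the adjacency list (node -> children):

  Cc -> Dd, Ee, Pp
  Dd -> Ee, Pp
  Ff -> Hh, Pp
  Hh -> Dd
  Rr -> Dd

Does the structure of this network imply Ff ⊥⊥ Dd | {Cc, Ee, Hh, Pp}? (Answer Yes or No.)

We examine all 4 paths between Ff and Dd:
  1. Ff → Pp ← Cc → Dd — Pp:collider[open]; Cc:fork[blocks] ⇒ blocked
  2. Ff → Pp ← Cc → Ee ← Dd — Pp:collider[open]; Cc:fork[blocks]; Ee:collider[open] ⇒ blocked
  3. Ff → Pp ← Dd — Pp:collider[open] ⇒ active
  4. Ff → Hh → Dd — Hh:chain[blocks] ⇒ blocked
Since the path Ff → Pp ← Dd is active, Ff and Dd are not d-separated given {Cc, Ee, Hh, Pp}.

No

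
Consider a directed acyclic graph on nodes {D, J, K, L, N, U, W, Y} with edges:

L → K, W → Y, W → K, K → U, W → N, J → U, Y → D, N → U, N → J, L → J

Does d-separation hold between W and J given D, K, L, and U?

We examine all 6 paths between W and J:
  1. W → N → J — N:chain[open] ⇒ active
  2. W → N → U ← J — N:chain[open]; U:collider[open] ⇒ active
  3. W → N → U ← K ← L → J — N:chain[open]; U:collider[open]; K:chain[blocks]; L:fork[blocks] ⇒ blocked
  4. W → K ← L → J — K:collider[open]; L:fork[blocks] ⇒ blocked
  5. W → K → U ← J — K:chain[blocks]; U:collider[open] ⇒ blocked
  6. W → K → U ← N → J — K:chain[blocks]; U:collider[open]; N:fork[open] ⇒ blocked
Since the path W → N → J is active, W and J are not d-separated given {D, K, L, U}.

No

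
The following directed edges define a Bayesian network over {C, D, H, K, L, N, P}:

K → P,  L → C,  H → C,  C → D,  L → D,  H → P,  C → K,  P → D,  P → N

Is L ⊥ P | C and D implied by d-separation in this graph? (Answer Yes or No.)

No

6 paths connect L and P; each must be blocked for d-separation to hold:
Path 1: L → C → K → P
  C is a chain here and C is conditioned on, so the path is blocked at C.
Path 2: L → C ← H → P
  C is a collider and C is conditioned on, which opens it; H is a fork and H is not conditioned on — no node blocks this path, so it is active.
Path 3: L → C → D ← P
  C is a chain here and C is conditioned on, so the path is blocked at C.
Path 4: L → D ← C → K → P
  C is a fork here and C is conditioned on, so the path is blocked at C.
Path 5: L → D ← C ← H → P
  C is a chain here and C is conditioned on, so the path is blocked at C.
Path 6: L → D ← P
  D is a collider and D is conditioned on, which opens it — no node blocks this path, so it is active.
At least one path is unblocked, so d-separation fails.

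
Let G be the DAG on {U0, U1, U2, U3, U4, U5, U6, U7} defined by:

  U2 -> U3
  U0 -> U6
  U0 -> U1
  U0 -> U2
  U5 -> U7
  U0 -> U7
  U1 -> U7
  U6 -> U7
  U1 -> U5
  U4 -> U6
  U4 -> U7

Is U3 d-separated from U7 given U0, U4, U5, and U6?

5 paths connect U3 and U7; each must be blocked for d-separation to hold:
  1. U3 ← U2 ← U0 → U6 → U7 — U2:chain[open]; U0:fork[blocks]; U6:chain[blocks] ⇒ blocked
  2. U3 ← U2 ← U0 → U6 ← U4 → U7 — U2:chain[open]; U0:fork[blocks]; U6:collider[open]; U4:fork[blocks] ⇒ blocked
  3. U3 ← U2 ← U0 → U1 → U7 — U2:chain[open]; U0:fork[blocks]; U1:chain[open] ⇒ blocked
  4. U3 ← U2 ← U0 → U1 → U5 → U7 — U2:chain[open]; U0:fork[blocks]; U1:chain[open]; U5:chain[blocks] ⇒ blocked
  5. U3 ← U2 ← U0 → U7 — U2:chain[open]; U0:fork[blocks] ⇒ blocked
Every path is blocked, so U3 and U7 are d-separated given {U0, U4, U5, U6}.

Yes — U3 and U7 are d-separated given {U0, U4, U5, U6}.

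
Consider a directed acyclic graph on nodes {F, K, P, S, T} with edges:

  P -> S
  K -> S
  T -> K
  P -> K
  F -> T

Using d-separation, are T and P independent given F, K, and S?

2 paths connect T and P; each must be blocked for d-separation to hold:
Path 1: T → K → S ← P
  K is a chain here and K is conditioned on, so the path is blocked at K.
Path 2: T → K ← P
  K is a collider and K is conditioned on, which opens it — no node blocks this path, so it is active.
Since the path T → K ← P is active, T and P are not d-separated given {F, K, S}.

No — T and P are not d-separated given {F, K, S}.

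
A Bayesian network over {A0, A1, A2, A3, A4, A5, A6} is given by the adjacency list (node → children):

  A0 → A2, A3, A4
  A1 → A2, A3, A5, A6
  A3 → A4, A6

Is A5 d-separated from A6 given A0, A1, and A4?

Yes

We examine all 4 paths between A5 and A6:
Path 1: A5 ← A1 → A3 → A6
  A1 is a fork here and A1 is conditioned on, so the path is blocked at A1.
Path 2: A5 ← A1 → A6
  A1 is a fork here and A1 is conditioned on, so the path is blocked at A1.
Path 3: A5 ← A1 → A2 ← A0 → A4 ← A3 → A6
  A1 is a fork here and A1 is conditioned on, so the path is blocked at A1.
Path 4: A5 ← A1 → A2 ← A0 → A3 → A6
  A1 is a fork here and A1 is conditioned on, so the path is blocked at A1.
Since every path is blocked, d-separation holds.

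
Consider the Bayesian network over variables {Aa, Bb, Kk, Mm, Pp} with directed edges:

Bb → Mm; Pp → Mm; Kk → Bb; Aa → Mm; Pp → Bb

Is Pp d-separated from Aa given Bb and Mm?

No

We examine all 2 paths between Pp and Aa:
  1. Pp → Bb → Mm ← Aa — Bb:chain[blocks]; Mm:collider[open] ⇒ blocked
  2. Pp → Mm ← Aa — Mm:collider[open] ⇒ active
At least one path is unblocked, so d-separation fails.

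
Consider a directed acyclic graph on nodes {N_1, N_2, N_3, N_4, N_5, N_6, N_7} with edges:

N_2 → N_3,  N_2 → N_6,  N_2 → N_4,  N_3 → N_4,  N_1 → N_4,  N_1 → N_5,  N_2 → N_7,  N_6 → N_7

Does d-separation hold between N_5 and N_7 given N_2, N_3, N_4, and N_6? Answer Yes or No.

Yes

We examine all 4 paths between N_5 and N_7:
Path 1: N_5 ← N_1 → N_4 ← N_2 → N_7
  N_2 is a fork here and N_2 is conditioned on, so the path is blocked at N_2.
Path 2: N_5 ← N_1 → N_4 ← N_2 → N_6 → N_7
  N_2 is a fork here and N_2 is conditioned on, so the path is blocked at N_2.
Path 3: N_5 ← N_1 → N_4 ← N_3 ← N_2 → N_7
  N_3 is a chain here and N_3 is conditioned on, so the path is blocked at N_3.
Path 4: N_5 ← N_1 → N_4 ← N_3 ← N_2 → N_6 → N_7
  N_3 is a chain here and N_3 is conditioned on, so the path is blocked at N_3.
Since every path is blocked, d-separation holds.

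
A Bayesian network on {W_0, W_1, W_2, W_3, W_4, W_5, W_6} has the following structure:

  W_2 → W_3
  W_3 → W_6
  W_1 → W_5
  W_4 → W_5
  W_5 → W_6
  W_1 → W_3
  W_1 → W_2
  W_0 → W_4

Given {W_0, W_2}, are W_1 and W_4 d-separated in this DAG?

Enumerating the 3 paths from W_1 to W_4 and testing each for blocking by {W_0, W_2}:
  1. W_1 → W_5 ← W_4 — W_5:collider[blocks] ⇒ blocked
  2. W_1 → W_3 → W_6 ← W_5 ← W_4 — W_3:chain[open]; W_6:collider[blocks]; W_5:chain[open] ⇒ blocked
  3. W_1 → W_2 → W_3 → W_6 ← W_5 ← W_4 — W_2:chain[blocks]; W_3:chain[open]; W_6:collider[blocks]; W_5:chain[open] ⇒ blocked
Since every path is blocked, d-separation holds.

Yes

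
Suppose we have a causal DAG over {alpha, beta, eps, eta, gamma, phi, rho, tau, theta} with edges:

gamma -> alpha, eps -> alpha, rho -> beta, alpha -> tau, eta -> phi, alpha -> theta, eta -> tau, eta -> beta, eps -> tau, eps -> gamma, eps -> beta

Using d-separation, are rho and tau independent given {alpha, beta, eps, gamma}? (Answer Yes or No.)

No

We examine all 4 paths between rho and tau:
Path 1: rho → beta ← eps → alpha → tau
  eps is a fork here and eps is conditioned on, so the path is blocked at eps.
Path 2: rho → beta ← eps → tau
  eps is a fork here and eps is conditioned on, so the path is blocked at eps.
Path 3: rho → beta ← eps → gamma → alpha → tau
  eps is a fork here and eps is conditioned on, so the path is blocked at eps.
Path 4: rho → beta ← eta → tau
  beta is a collider and beta is conditioned on, which opens it; eta is a fork and eta is not conditioned on — no node blocks this path, so it is active.
Because an active path exists, rho and tau are not d-separated.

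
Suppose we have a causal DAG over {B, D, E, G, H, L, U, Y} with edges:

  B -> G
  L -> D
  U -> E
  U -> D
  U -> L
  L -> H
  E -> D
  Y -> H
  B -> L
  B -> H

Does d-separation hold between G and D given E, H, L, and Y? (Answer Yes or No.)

No

Enumerating the 6 paths from G to D and testing each for blocking by {E, H, L, Y}:
Path 1: G ← B → L ← U → E → D
  E is a chain here and E is conditioned on, so the path is blocked at E.
Path 2: G ← B → L ← U → D
  B is a fork and B is not conditioned on; L is a collider and L is conditioned on, which opens it; U is a fork and U is not conditioned on — no node blocks this path, so it is active.
Path 3: G ← B → L → D
  L is a chain here and L is conditioned on, so the path is blocked at L.
Path 4: G ← B → H ← L ← U → E → D
  L is a chain here and L is conditioned on, so the path is blocked at L.
Path 5: G ← B → H ← L ← U → D
  L is a chain here and L is conditioned on, so the path is blocked at L.
Path 6: G ← B → H ← L → D
  L is a fork here and L is conditioned on, so the path is blocked at L.
Because an active path exists, G and D are not d-separated.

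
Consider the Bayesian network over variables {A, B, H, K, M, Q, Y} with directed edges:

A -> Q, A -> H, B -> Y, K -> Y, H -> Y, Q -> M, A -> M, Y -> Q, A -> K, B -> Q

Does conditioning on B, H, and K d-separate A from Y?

Yes — A and Y are d-separated given {B, H, K}.

Enumerating the 6 paths from A to Y and testing each for blocking by {B, H, K}:
  1. A → K → Y — K:chain[blocks] ⇒ blocked
  2. A → Q ← Y — Q:collider[blocks] ⇒ blocked
  3. A → Q ← B → Y — Q:collider[blocks]; B:fork[blocks] ⇒ blocked
  4. A → M ← Q ← Y — M:collider[blocks]; Q:chain[open] ⇒ blocked
  5. A → M ← Q ← B → Y — M:collider[blocks]; Q:chain[open]; B:fork[blocks] ⇒ blocked
  6. A → H → Y — H:chain[blocks] ⇒ blocked
All paths are blocked; A ⊥ Y | {B, H, K} holds.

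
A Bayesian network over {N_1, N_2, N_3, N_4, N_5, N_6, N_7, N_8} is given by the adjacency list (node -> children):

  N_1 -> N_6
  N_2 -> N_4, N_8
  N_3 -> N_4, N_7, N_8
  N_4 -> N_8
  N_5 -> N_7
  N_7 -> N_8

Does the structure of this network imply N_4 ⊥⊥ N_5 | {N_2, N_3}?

6 paths connect N_4 and N_5; each must be blocked for d-separation to hold:
Path 1: N_4 → N_8 ← N_3 → N_7 ← N_5
  N_8 is a collider here and neither N_8 nor any of its descendants is conditioned on, so the collider stays closed — the path is blocked at N_8.
Path 2: N_4 → N_8 ← N_7 ← N_5
  N_8 is a collider here and neither N_8 nor any of its descendants is conditioned on, so the collider stays closed — the path is blocked at N_8.
Path 3: N_4 ← N_3 → N_8 ← N_7 ← N_5
  N_3 is a fork here and N_3 is conditioned on, so the path is blocked at N_3.
Path 4: N_4 ← N_3 → N_7 ← N_5
  N_3 is a fork here and N_3 is conditioned on, so the path is blocked at N_3.
Path 5: N_4 ← N_2 → N_8 ← N_3 → N_7 ← N_5
  N_2 is a fork here and N_2 is conditioned on, so the path is blocked at N_2.
Path 6: N_4 ← N_2 → N_8 ← N_7 ← N_5
  N_2 is a fork here and N_2 is conditioned on, so the path is blocked at N_2.
All paths are blocked; N_4 ⊥ N_5 | {N_2, N_3} holds.

Yes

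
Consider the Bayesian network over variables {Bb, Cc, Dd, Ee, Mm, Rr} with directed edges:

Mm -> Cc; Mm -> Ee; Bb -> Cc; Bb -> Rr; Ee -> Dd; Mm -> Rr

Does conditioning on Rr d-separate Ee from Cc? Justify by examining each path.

Enumerating the 2 paths from Ee to Cc and testing each for blocking by {Rr}:
  1. Ee ← Mm → Cc — Mm:fork[open] ⇒ active
  2. Ee ← Mm → Rr ← Bb → Cc — Mm:fork[open]; Rr:collider[open]; Bb:fork[open] ⇒ active
Since the path Ee ← Mm → Cc is active, Ee and Cc are not d-separated given {Rr}.

No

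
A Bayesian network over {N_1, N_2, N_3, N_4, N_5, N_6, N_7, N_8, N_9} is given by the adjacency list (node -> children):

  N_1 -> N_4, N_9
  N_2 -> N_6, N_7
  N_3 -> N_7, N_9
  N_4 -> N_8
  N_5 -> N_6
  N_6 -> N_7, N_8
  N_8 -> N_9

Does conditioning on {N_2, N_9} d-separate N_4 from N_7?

No

We examine all 6 paths between N_4 and N_7:
  1. N_4 → N_8 ← N_6 → N_7 — N_8:collider[open]; N_6:fork[open] ⇒ active
  2. N_4 → N_8 ← N_6 ← N_2 → N_7 — N_8:collider[open]; N_6:chain[open]; N_2:fork[blocks] ⇒ blocked
  3. N_4 → N_8 → N_9 ← N_3 → N_7 — N_8:chain[open]; N_9:collider[open]; N_3:fork[open] ⇒ active
  4. N_4 ← N_1 → N_9 ← N_3 → N_7 — N_1:fork[open]; N_9:collider[open]; N_3:fork[open] ⇒ active
  5. N_4 ← N_1 → N_9 ← N_8 ← N_6 → N_7 — N_1:fork[open]; N_9:collider[open]; N_8:chain[open]; N_6:fork[open] ⇒ active
  6. N_4 ← N_1 → N_9 ← N_8 ← N_6 ← N_2 → N_7 — N_1:fork[open]; N_9:collider[open]; N_8:chain[open]; N_6:chain[open]; N_2:fork[blocks] ⇒ blocked
Since the path N_4 → N_8 ← N_6 → N_7 is active, N_4 and N_7 are not d-separated given {N_2, N_9}.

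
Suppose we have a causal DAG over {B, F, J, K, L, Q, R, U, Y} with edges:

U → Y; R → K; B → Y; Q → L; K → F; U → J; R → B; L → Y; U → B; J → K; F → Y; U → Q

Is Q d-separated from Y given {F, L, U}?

6 paths connect Q and Y; each must be blocked for d-separation to hold:
  1. Q ← U → J → K → F → Y — U:fork[blocks]; J:chain[open]; K:chain[open]; F:chain[blocks] ⇒ blocked
  2. Q ← U → J → K ← R → B → Y — U:fork[blocks]; J:chain[open]; K:collider[open]; R:fork[open]; B:chain[open] ⇒ blocked
  3. Q ← U → Y — U:fork[blocks] ⇒ blocked
  4. Q ← U → B → Y — U:fork[blocks]; B:chain[open] ⇒ blocked
  5. Q ← U → B ← R → K → F → Y — U:fork[blocks]; B:collider[blocks]; R:fork[open]; K:chain[open]; F:chain[blocks] ⇒ blocked
  6. Q → L → Y — L:chain[blocks] ⇒ blocked
Since every path is blocked, d-separation holds.

Yes — Q and Y are d-separated given {F, L, U}.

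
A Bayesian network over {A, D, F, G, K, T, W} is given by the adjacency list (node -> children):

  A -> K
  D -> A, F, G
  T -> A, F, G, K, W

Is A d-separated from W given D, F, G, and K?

No

There are 4 undirected paths between A and W; checking each against the conditioning set {D, F, G, K}:
Path 1: A → K ← T → W
  K is a collider and K is conditioned on, which opens it; T is a fork and T is not conditioned on — no node blocks this path, so it is active.
Path 2: A ← T → W
  T is a fork and T is not conditioned on — no node blocks this path, so it is active.
Path 3: A ← D → G ← T → W
  D is a fork here and D is conditioned on, so the path is blocked at D.
Path 4: A ← D → F ← T → W
  D is a fork here and D is conditioned on, so the path is blocked at D.
At least one path is unblocked, so d-separation fails.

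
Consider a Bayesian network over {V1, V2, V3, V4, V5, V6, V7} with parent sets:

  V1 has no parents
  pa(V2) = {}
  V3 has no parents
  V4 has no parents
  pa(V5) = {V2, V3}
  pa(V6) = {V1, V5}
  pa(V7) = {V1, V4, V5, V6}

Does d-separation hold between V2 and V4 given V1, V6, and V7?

Enumerating the 3 paths from V2 to V4 and testing each for blocking by {V1, V6, V7}:
Path 1: V2 → V5 → V6 ← V1 → V7 ← V4
  V1 is a fork here and V1 is conditioned on, so the path is blocked at V1.
Path 2: V2 → V5 → V6 → V7 ← V4
  V6 is a chain here and V6 is conditioned on, so the path is blocked at V6.
Path 3: V2 → V5 → V7 ← V4
  V5 is a chain and V5 is not conditioned on; V7 is a collider and V7 is conditioned on, which opens it — no node blocks this path, so it is active.
At least one path is unblocked, so d-separation fails.

No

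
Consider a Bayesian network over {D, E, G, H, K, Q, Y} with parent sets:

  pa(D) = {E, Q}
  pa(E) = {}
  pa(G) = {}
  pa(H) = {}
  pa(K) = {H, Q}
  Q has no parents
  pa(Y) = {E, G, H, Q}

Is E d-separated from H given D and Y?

4 paths connect E and H; each must be blocked for d-separation to hold:
  1. E → Y ← H — Y:collider[open] ⇒ active
  2. E → Y ← Q → K ← H — Y:collider[open]; Q:fork[open]; K:collider[blocks] ⇒ blocked
  3. E → D ← Q → Y ← H — D:collider[open]; Q:fork[open]; Y:collider[open] ⇒ active
  4. E → D ← Q → K ← H — D:collider[open]; Q:fork[open]; K:collider[blocks] ⇒ blocked
Since the path E → Y ← H is active, E and H are not d-separated given {D, Y}.

No — E and H are not d-separated given {D, Y}.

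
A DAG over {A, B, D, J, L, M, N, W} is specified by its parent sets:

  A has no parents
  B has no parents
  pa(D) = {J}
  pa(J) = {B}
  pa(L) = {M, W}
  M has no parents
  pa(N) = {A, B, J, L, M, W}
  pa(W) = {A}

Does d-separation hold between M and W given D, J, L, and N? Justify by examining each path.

Enumerating the 6 paths from M to W and testing each for blocking by {D, J, L, N}:
  1. M → N ← A → W — N:collider[open]; A:fork[open] ⇒ active
  2. M → N ← W — N:collider[open] ⇒ active
  3. M → N ← L ← W — N:collider[open]; L:chain[blocks] ⇒ blocked
  4. M → L → N ← A → W — L:chain[blocks]; N:collider[open]; A:fork[open] ⇒ blocked
  5. M → L → N ← W — L:chain[blocks]; N:collider[open] ⇒ blocked
  6. M → L ← W — L:collider[open] ⇒ active
At least one path is unblocked, so d-separation fails.

No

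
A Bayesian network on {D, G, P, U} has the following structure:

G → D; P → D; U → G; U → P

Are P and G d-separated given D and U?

No

Enumerating the 2 paths from P to G and testing each for blocking by {D, U}:
Path 1: P → D ← G
  D is a collider and D is conditioned on, which opens it — no node blocks this path, so it is active.
Path 2: P ← U → G
  U is a fork here and U is conditioned on, so the path is blocked at U.
Since the path P → D ← G is active, P and G are not d-separated given {D, U}.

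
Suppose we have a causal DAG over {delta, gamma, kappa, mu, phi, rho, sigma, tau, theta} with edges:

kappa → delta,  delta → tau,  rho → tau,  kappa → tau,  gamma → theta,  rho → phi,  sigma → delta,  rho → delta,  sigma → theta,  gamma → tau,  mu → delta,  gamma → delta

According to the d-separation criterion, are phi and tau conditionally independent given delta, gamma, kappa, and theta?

Enumerating the 5 paths from phi to tau and testing each for blocking by {delta, gamma, kappa, theta}:
Path 1: phi ← rho → tau
  rho is a fork and rho is not conditioned on — no node blocks this path, so it is active.
Path 2: phi ← rho → delta ← kappa → tau
  kappa is a fork here and kappa is conditioned on, so the path is blocked at kappa.
Path 3: phi ← rho → delta → tau
  delta is a chain here and delta is conditioned on, so the path is blocked at delta.
Path 4: phi ← rho → delta ← sigma → theta ← gamma → tau
  gamma is a fork here and gamma is conditioned on, so the path is blocked at gamma.
Path 5: phi ← rho → delta ← gamma → tau
  gamma is a fork here and gamma is conditioned on, so the path is blocked at gamma.
Because an active path exists, phi and tau are not d-separated.

No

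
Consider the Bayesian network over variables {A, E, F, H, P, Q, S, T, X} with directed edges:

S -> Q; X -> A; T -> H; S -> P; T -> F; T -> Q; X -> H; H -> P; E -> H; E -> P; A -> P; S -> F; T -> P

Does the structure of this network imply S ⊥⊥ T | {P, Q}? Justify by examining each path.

No

We examine all 6 paths between S and T:
  1. S → Q ← T — Q:collider[open] ⇒ active
  2. S → F ← T — F:collider[blocks] ⇒ blocked
  3. S → P ← E → H ← T — P:collider[open]; E:fork[open]; H:collider[open] ⇒ active
  4. S → P ← A ← X → H ← T — P:collider[open]; A:chain[open]; X:fork[open]; H:collider[open] ⇒ active
  5. S → P ← T — P:collider[open] ⇒ active
  6. S → P ← H ← T — P:collider[open]; H:chain[open] ⇒ active
At least one path is unblocked, so d-separation fails.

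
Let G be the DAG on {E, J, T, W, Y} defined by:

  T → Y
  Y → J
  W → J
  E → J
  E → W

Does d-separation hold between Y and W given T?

Enumerating the 2 paths from Y to W and testing each for blocking by {T}:
  1. Y → J ← E → W — J:collider[blocks]; E:fork[open] ⇒ blocked
  2. Y → J ← W — J:collider[blocks] ⇒ blocked
Since every path is blocked, d-separation holds.

Yes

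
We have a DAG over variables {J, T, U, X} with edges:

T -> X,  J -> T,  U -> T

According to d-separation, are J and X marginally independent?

The only undirected path from J to X is:
Path 1: J → T → X
  T is a chain and T is not conditioned on — no node blocks this path, so it is active.
Because an active path exists, J and X are not d-separated.

No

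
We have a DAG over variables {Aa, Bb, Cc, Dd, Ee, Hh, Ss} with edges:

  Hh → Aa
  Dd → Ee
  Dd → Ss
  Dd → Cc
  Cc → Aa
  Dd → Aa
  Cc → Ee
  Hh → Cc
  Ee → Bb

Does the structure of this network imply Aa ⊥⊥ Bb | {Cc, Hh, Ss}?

We examine all 6 paths between Aa and Bb:
Path 1: Aa ← Dd → Ee → Bb
  Dd is a fork and Dd is not conditioned on; Ee is a chain and Ee is not conditioned on — no node blocks this path, so it is active.
Path 2: Aa ← Dd → Cc → Ee → Bb
  Cc is a chain here and Cc is conditioned on, so the path is blocked at Cc.
Path 3: Aa ← Hh → Cc ← Dd → Ee → Bb
  Hh is a fork here and Hh is conditioned on, so the path is blocked at Hh.
Path 4: Aa ← Hh → Cc → Ee → Bb
  Hh is a fork here and Hh is conditioned on, so the path is blocked at Hh.
Path 5: Aa ← Cc ← Dd → Ee → Bb
  Cc is a chain here and Cc is conditioned on, so the path is blocked at Cc.
Path 6: Aa ← Cc → Ee → Bb
  Cc is a fork here and Cc is conditioned on, so the path is blocked at Cc.
Because an active path exists, Aa and Bb are not d-separated.

No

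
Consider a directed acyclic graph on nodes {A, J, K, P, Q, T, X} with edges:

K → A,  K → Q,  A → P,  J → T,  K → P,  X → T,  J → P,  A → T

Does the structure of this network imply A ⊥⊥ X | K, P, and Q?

We examine all 3 paths between A and X:
Path 1: A → T ← X
  T is a collider here and neither T nor any of its descendants is conditioned on, so the collider stays closed — the path is blocked at T.
Path 2: A ← K → P ← J → T ← X
  K is a fork here and K is conditioned on, so the path is blocked at K.
Path 3: A → P ← J → T ← X
  T is a collider here and neither T nor any of its descendants is conditioned on, so the collider stays closed — the path is blocked at T.
Every path is blocked, so A and X are d-separated given {K, P, Q}.

Yes — A and X are d-separated given {K, P, Q}.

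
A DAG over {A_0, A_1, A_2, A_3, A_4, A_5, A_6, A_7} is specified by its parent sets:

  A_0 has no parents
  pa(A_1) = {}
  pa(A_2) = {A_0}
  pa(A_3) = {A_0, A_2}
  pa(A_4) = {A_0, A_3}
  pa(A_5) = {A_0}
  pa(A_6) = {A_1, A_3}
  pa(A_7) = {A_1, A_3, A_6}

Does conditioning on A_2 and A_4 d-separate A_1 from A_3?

Yes

We examine all 4 paths between A_1 and A_3:
  1. A_1 → A_6 ← A_3 — A_6:collider[blocks] ⇒ blocked
  2. A_1 → A_6 → A_7 ← A_3 — A_6:chain[open]; A_7:collider[blocks] ⇒ blocked
  3. A_1 → A_7 ← A_6 ← A_3 — A_7:collider[blocks]; A_6:chain[open] ⇒ blocked
  4. A_1 → A_7 ← A_3 — A_7:collider[blocks] ⇒ blocked
Since every path is blocked, d-separation holds.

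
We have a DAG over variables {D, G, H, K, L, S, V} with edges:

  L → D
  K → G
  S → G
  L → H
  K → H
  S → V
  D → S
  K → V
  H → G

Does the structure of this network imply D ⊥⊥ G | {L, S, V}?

Enumerating the 6 paths from D to G and testing each for blocking by {L, S, V}:
Path 1: D ← L → H ← K → G
  L is a fork here and L is conditioned on, so the path is blocked at L.
Path 2: D ← L → H ← K → V ← S → G
  L is a fork here and L is conditioned on, so the path is blocked at L.
Path 3: D ← L → H → G
  L is a fork here and L is conditioned on, so the path is blocked at L.
Path 4: D → S → G
  S is a chain here and S is conditioned on, so the path is blocked at S.
Path 5: D → S → V ← K → G
  S is a chain here and S is conditioned on, so the path is blocked at S.
Path 6: D → S → V ← K → H → G
  S is a chain here and S is conditioned on, so the path is blocked at S.
All paths are blocked; D ⊥ G | {L, S, V} holds.

Yes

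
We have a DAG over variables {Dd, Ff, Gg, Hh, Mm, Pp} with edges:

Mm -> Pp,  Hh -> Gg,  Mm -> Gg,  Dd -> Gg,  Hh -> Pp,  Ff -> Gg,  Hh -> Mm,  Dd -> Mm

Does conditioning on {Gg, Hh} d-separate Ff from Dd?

Enumerating the 4 paths from Ff to Dd and testing each for blocking by {Gg, Hh}:
Path 1: Ff → Gg ← Dd
  Gg is a collider and Gg is conditioned on, which opens it — no node blocks this path, so it is active.
Path 2: Ff → Gg ← Hh → Pp ← Mm ← Dd
  Hh is a fork here and Hh is conditioned on, so the path is blocked at Hh.
Path 3: Ff → Gg ← Hh → Mm ← Dd
  Hh is a fork here and Hh is conditioned on, so the path is blocked at Hh.
Path 4: Ff → Gg ← Mm ← Dd
  Gg is a collider and Gg is conditioned on, which opens it; Mm is a chain and Mm is not conditioned on — no node blocks this path, so it is active.
Because an active path exists, Ff and Dd are not d-separated.

No — Ff and Dd are not d-separated given {Gg, Hh}.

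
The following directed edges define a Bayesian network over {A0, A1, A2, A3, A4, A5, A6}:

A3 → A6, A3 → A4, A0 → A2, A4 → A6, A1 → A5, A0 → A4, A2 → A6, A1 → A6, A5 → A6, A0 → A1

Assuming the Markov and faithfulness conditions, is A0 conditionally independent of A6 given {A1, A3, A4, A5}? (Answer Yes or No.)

5 paths connect A0 and A6; each must be blocked for d-separation to hold:
  1. A0 → A2 → A6 — A2:chain[open] ⇒ active
  2. A0 → A4 → A6 — A4:chain[blocks] ⇒ blocked
  3. A0 → A4 ← A3 → A6 — A4:collider[open]; A3:fork[blocks] ⇒ blocked
  4. A0 → A1 → A6 — A1:chain[blocks] ⇒ blocked
  5. A0 → A1 → A5 → A6 — A1:chain[blocks]; A5:chain[blocks] ⇒ blocked
Because an active path exists, A0 and A6 are not d-separated.

No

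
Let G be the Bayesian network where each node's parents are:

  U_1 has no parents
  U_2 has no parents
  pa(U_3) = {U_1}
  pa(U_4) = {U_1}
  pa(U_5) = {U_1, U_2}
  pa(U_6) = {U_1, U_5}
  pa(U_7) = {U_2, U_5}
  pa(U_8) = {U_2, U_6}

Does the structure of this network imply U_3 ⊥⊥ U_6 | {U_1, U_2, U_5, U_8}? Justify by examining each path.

4 paths connect U_3 and U_6; each must be blocked for d-separation to hold:
  1. U_3 ← U_1 → U_5 → U_7 ← U_2 → U_8 ← U_6 — U_1:fork[blocks]; U_5:chain[blocks]; U_7:collider[blocks]; U_2:fork[blocks]; U_8:collider[open] ⇒ blocked
  2. U_3 ← U_1 → U_5 → U_6 — U_1:fork[blocks]; U_5:chain[blocks] ⇒ blocked
  3. U_3 ← U_1 → U_5 ← U_2 → U_8 ← U_6 — U_1:fork[blocks]; U_5:collider[open]; U_2:fork[blocks]; U_8:collider[open] ⇒ blocked
  4. U_3 ← U_1 → U_6 — U_1:fork[blocks] ⇒ blocked
Every path is blocked, so U_3 and U_6 are d-separated given {U_1, U_2, U_5, U_8}.

Yes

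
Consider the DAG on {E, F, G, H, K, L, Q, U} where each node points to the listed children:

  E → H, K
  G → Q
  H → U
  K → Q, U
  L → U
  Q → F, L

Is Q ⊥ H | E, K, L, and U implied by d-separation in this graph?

Yes

Enumerating the 4 paths from Q to H and testing each for blocking by {E, K, L, U}:
  1. Q ← K ← E → H — K:chain[blocks]; E:fork[blocks] ⇒ blocked
  2. Q ← K → U ← H — K:fork[blocks]; U:collider[open] ⇒ blocked
  3. Q → L → U ← K ← E → H — L:chain[blocks]; U:collider[open]; K:chain[blocks]; E:fork[blocks] ⇒ blocked
  4. Q → L → U ← H — L:chain[blocks]; U:collider[open] ⇒ blocked
All paths are blocked; Q ⊥ H | {E, K, L, U} holds.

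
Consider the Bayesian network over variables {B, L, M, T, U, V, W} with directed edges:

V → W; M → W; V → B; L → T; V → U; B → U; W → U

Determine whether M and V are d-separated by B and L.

Yes

Enumerating the 3 paths from M to V and testing each for blocking by {B, L}:
  1. M → W → U ← B ← V — W:chain[open]; U:collider[blocks]; B:chain[blocks] ⇒ blocked
  2. M → W → U ← V — W:chain[open]; U:collider[blocks] ⇒ blocked
  3. M → W ← V — W:collider[blocks] ⇒ blocked
All paths are blocked; M ⊥ V | {B, L} holds.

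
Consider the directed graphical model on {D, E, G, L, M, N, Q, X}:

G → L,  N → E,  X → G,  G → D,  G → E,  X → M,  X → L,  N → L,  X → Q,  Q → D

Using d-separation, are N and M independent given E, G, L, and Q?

We examine all 6 paths between N and M:
Path 1: N → E ← G → D ← Q ← X → M
  G is a fork here and G is conditioned on, so the path is blocked at G.
Path 2: N → E ← G ← X → M
  G is a chain here and G is conditioned on, so the path is blocked at G.
Path 3: N → E ← G → L ← X → M
  G is a fork here and G is conditioned on, so the path is blocked at G.
Path 4: N → L ← X → M
  L is a collider and L is conditioned on, which opens it; X is a fork and X is not conditioned on — no node blocks this path, so it is active.
Path 5: N → L ← G → D ← Q ← X → M
  G is a fork here and G is conditioned on, so the path is blocked at G.
Path 6: N → L ← G ← X → M
  G is a chain here and G is conditioned on, so the path is blocked at G.
Because an active path exists, N and M are not d-separated.

No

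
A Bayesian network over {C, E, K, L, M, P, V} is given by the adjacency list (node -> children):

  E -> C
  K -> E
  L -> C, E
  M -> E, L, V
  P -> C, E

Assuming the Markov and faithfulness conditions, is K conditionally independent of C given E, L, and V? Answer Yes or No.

No

We examine all 4 paths between K and C:
Path 1: K → E ← M → L → C
  L is a chain here and L is conditioned on, so the path is blocked at L.
Path 2: K → E ← P → C
  E is a collider and E is conditioned on, which opens it; P is a fork and P is not conditioned on — no node blocks this path, so it is active.
Path 3: K → E ← L → C
  L is a fork here and L is conditioned on, so the path is blocked at L.
Path 4: K → E → C
  E is a chain here and E is conditioned on, so the path is blocked at E.
Since the path K → E ← P → C is active, K and C are not d-separated given {E, L, V}.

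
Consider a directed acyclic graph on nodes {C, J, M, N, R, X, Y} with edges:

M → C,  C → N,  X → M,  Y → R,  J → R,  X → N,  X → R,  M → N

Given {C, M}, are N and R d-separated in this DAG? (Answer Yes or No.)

3 paths connect N and R; each must be blocked for d-separation to hold:
Path 1: N ← M ← X → R
  M is a chain here and M is conditioned on, so the path is blocked at M.
Path 2: N ← C ← M ← X → R
  C is a chain here and C is conditioned on, so the path is blocked at C.
Path 3: N ← X → R
  X is a fork and X is not conditioned on — no node blocks this path, so it is active.
Because an active path exists, N and R are not d-separated.

No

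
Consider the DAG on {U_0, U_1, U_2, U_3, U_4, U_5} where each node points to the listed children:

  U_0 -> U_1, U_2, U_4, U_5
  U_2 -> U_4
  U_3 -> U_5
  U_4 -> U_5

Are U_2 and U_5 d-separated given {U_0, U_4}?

There are 4 undirected paths between U_2 and U_5; checking each against the conditioning set {U_0, U_4}:
Path 1: U_2 → U_4 ← U_0 → U_5
  U_0 is a fork here and U_0 is conditioned on, so the path is blocked at U_0.
Path 2: U_2 → U_4 → U_5
  U_4 is a chain here and U_4 is conditioned on, so the path is blocked at U_4.
Path 3: U_2 ← U_0 → U_4 → U_5
  U_0 is a fork here and U_0 is conditioned on, so the path is blocked at U_0.
Path 4: U_2 ← U_0 → U_5
  U_0 is a fork here and U_0 is conditioned on, so the path is blocked at U_0.
All paths are blocked; U_2 ⊥ U_5 | {U_0, U_4} holds.

Yes — U_2 and U_5 are d-separated given {U_0, U_4}.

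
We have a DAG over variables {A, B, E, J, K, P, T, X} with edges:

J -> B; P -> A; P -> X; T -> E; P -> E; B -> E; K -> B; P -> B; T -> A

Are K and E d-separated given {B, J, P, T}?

Yes

There are 3 undirected paths between K and E; checking each against the conditioning set {B, J, P, T}:
  1. K → B ← P → A ← T → E — B:collider[open]; P:fork[blocks]; A:collider[blocks]; T:fork[blocks] ⇒ blocked
  2. K → B ← P → E — B:collider[open]; P:fork[blocks] ⇒ blocked
  3. K → B → E — B:chain[blocks] ⇒ blocked
Since every path is blocked, d-separation holds.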